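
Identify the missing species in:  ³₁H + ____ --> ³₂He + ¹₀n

Conserve mass number: 3 + A = 3 + 1, so A = 1.
Conserve atomic number: 1 + Z = 2 + 0, so Z = 1.
A = 1 and Z = 1 is ¹₁H — a proton.

proton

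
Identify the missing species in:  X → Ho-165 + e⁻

Conserve mass number: A = 165 + 0, so A = 165.
Conserve atomic number: Z = 67 − 1, so Z = 66.
Z = 66 is dysprosium, so the species is Dy-165.

Dy-165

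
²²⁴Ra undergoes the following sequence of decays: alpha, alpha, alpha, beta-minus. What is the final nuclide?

Bi-212

Start: (A, Z) = (224, 88).
After α: (220, 86).
After α: (216, 84).
After α: (212, 82).
After β⁻: (212, 83).
Z = 83 is bismuth.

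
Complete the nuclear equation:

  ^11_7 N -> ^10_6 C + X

proton

Conserve mass number: 11 = 10 + A, so A = 1.
Conserve atomic number: 7 = 6 + Z, so Z = 1.
A = 1 and Z = 1 is ^1_1 H — a proton.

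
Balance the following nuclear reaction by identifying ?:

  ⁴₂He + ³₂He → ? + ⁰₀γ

Be-7

Conserve mass number: 4 + 3 = A + 0, so A = 7.
Conserve atomic number: 2 + 2 = Z + 0, so Z = 4.
Z = 4 is beryllium, so the species is ⁷₄Be.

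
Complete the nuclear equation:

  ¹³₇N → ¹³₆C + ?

positron

Conserve mass number: 13 = 13 + A, so A = 0.
Conserve atomic number: 7 = 6 + Z, so Z = 1.
A = 0 and Z = 1 is ⁰₁e — a positron.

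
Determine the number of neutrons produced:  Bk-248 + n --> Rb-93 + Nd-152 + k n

4

Conserve mass number: 249 = 93 + 152 + k, so k = 249 − 245 = 4.
Check atomic number: 97 = 37 + 60 + 0 = 97. ✓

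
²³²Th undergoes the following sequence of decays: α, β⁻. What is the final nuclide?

Start: (A, Z) = (232, 90).
After α: (228, 88).
After β⁻: (228, 89).
Z = 89 is actinium.

Ac-228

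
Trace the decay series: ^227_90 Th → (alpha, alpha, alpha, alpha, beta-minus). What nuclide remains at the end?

Bi-211

Start: (A, Z) = (227, 90).
After α: (223, 88).
After α: (219, 86).
After α: (215, 84).
After α: (211, 82).
After β⁻: (211, 83).
Z = 83 is bismuth.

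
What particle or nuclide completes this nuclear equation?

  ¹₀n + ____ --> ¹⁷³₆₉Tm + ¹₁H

Yb-173

Conserve mass number: 1 + A = 173 + 1, so A = 173.
Conserve atomic number: 0 + Z = 69 + 1, so Z = 70.
Z = 70 is ytterbium, so the species is ¹⁷³₇₀Yb.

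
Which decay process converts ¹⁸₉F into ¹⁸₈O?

ΔA = 18 − 18 = 0; ΔZ = 8 − 9 = -1.
A is unchanged and Z drops by 1 — a proton has become a neutron (β⁺ emission or electron capture).

beta-plus decay or electron capture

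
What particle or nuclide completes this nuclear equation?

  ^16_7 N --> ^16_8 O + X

beta-minus particle

Conserve mass number: 16 = 16 + A, so A = 0.
Conserve atomic number: 7 = 8 + Z, so Z = -1.
A = 0 and Z = -1 is ^0_-1 e — a beta-minus particle.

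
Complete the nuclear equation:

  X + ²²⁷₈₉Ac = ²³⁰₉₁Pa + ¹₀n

Conserve mass number: A + 227 = 230 + 1, so A = 4.
Conserve atomic number: Z + 89 = 91 + 0, so Z = 2.
A = 4 and Z = 2 is ⁴₂He — an alpha particle.

alpha particle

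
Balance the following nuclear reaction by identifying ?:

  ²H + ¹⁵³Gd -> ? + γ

Tb-155

Conserve mass number: 2 + 153 = A + 0, so A = 155.
Conserve atomic number: 1 + 64 = Z + 0, so Z = 65.
Z = 65 is terbium, so the species is ¹⁵⁵Tb.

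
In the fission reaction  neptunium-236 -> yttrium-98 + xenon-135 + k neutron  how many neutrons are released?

Conserve mass number: 236 = 98 + 135 + k, so k = 236 − 233 = 3.
Check atomic number: 93 = 39 + 54 + 0 = 93. ✓

3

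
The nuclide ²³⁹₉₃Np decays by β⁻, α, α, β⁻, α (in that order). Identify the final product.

Start: (A, Z) = (239, 93).
After β⁻: (239, 94).
After α: (235, 92).
After α: (231, 90).
After β⁻: (231, 91).
After α: (227, 89).
Z = 89 is actinium.

Ac-227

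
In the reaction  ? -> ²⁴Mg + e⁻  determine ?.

Conserve mass number: A = 24 + 0, so A = 24.
Conserve atomic number: Z = 12 − 1, so Z = 11.
Z = 11 is sodium, so the species is ²⁴Na.

Na-24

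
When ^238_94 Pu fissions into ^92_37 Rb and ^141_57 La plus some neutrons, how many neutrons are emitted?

5

Conserve mass number: 238 = 92 + 141 + k, so k = 238 − 233 = 5.
Check atomic number: 94 = 37 + 57 + 0 = 94. ✓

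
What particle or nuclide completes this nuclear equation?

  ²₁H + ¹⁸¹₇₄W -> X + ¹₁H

W-182

Conserve mass number: 2 + 181 = A + 1, so A = 182.
Conserve atomic number: 1 + 74 = Z + 1, so Z = 74.
Z = 74 is tungsten, so the species is ¹⁸²₇₄W.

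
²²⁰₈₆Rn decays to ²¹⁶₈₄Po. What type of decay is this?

alpha decay

ΔA = 216 − 220 = -4; ΔZ = 84 − 86 = -2.
A drops by 4 and Z drops by 2 — the signature of alpha emission.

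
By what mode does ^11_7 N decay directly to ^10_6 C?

proton emission

ΔA = 10 − 11 = -1; ΔZ = 6 − 7 = -1.
A drops by 1 and Z drops by 1 — a proton was emitted.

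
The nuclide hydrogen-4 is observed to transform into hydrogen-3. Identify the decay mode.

neutron emission

ΔA = 3 − 4 = -1; ΔZ = 1 − 1 = +0.
A drops by 1 with Z unchanged — a neutron was emitted.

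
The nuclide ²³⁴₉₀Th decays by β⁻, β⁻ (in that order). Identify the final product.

Start: (A, Z) = (234, 90).
After β⁻: (234, 91).
After β⁻: (234, 92).
Z = 92 is uranium.

U-234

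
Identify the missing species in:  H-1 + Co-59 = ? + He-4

Conserve mass number: 1 + 59 = A + 4, so A = 56.
Conserve atomic number: 1 + 27 = Z + 2, so Z = 26.
Z = 26 is iron, so the species is Fe-56.

Fe-56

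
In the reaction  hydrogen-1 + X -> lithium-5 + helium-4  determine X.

Be-8

Conserve mass number: 1 + A = 5 + 4, so A = 8.
Conserve atomic number: 1 + Z = 3 + 2, so Z = 4.
Z = 4 is beryllium, so the species is beryllium-8.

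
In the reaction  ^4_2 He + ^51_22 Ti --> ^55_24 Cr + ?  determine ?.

Conserve mass number: 4 + 51 = 55 + A, so A = 0.
Conserve atomic number: 2 + 22 = 24 + Z, so Z = 0.
A = 0 and Z = 0 is ^0_0 γ — a gamma ray.

gamma ray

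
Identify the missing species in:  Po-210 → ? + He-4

Pb-206

Conserve mass number: 210 = A + 4, so A = 206.
Conserve atomic number: 84 = Z + 2, so Z = 82.
Z = 82 is lead, so the species is Pb-206.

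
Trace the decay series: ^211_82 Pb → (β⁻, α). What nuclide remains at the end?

Tl-207

Start: (A, Z) = (211, 82).
After β⁻: (211, 83).
After α: (207, 81).
Z = 81 is thallium.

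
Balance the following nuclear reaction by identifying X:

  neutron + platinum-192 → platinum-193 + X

gamma ray

Conserve mass number: 1 + 192 = 193 + A, so A = 0.
Conserve atomic number: 0 + 78 = 78 + Z, so Z = 0.
A = 0 and Z = 0 is γ — a gamma ray.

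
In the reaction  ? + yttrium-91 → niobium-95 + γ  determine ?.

alpha particle

Conserve mass number: A + 91 = 95 + 0, so A = 4.
Conserve atomic number: Z + 39 = 41 + 0, so Z = 2.
A = 4 and Z = 2 is helium-4 — an alpha particle.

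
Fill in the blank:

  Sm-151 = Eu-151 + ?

Conserve mass number: 151 = 151 + A, so A = 0.
Conserve atomic number: 62 = 63 + Z, so Z = -1.
A = 0 and Z = -1 is e⁻ — a beta-minus particle.

beta-minus particle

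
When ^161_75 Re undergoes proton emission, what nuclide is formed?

Proton emission: mass number changes by -1, atomic number by -1.
A: 161 − 1 = 160; Z: 75 − 1 = 74.
Z = 74 is tungsten, so the daughter is ^160_74 W.

W-160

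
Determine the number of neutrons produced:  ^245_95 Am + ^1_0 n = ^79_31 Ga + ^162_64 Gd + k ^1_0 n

5

Conserve mass number: 246 = 79 + 162 + k, so k = 246 − 241 = 5.
Check atomic number: 95 = 31 + 64 + 0 = 95. ✓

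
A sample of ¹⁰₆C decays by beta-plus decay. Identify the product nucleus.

B-10

Beta-plus decay: mass number changes by +0, atomic number by -1.
A: 10 = 10; Z: 6 − 1 = 5.
Z = 5 is boron, so the daughter is ¹⁰₅B.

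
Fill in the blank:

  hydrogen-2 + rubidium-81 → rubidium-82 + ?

Conserve mass number: 2 + 81 = 82 + A, so A = 1.
Conserve atomic number: 1 + 37 = 37 + Z, so Z = 1.
A = 1 and Z = 1 is hydrogen-1 — a proton.

proton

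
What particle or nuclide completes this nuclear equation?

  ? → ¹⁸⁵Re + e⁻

Conserve mass number: A = 185 + 0, so A = 185.
Conserve atomic number: Z = 75 − 1, so Z = 74.
Z = 74 is tungsten, so the species is ¹⁸⁵W.

W-185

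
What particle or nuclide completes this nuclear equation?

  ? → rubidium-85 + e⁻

Conserve mass number: A = 85 + 0, so A = 85.
Conserve atomic number: Z = 37 − 1, so Z = 36.
Z = 36 is krypton, so the species is krypton-85.

Kr-85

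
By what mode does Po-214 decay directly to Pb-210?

alpha decay

ΔA = 210 − 214 = -4; ΔZ = 82 − 84 = -2.
A drops by 4 and Z drops by 2 — the signature of alpha emission.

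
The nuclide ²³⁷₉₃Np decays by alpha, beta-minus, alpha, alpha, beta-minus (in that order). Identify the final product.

Start: (A, Z) = (237, 93).
After α: (233, 91).
After β⁻: (233, 92).
After α: (229, 90).
After α: (225, 88).
After β⁻: (225, 89).
Z = 89 is actinium.

Ac-225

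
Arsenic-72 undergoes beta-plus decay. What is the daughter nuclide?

Ge-72

Beta-plus decay: mass number changes by +0, atomic number by -1.
A: 72 = 72; Z: 33 − 1 = 32.
Z = 32 is germanium, so the daughter is germanium-72.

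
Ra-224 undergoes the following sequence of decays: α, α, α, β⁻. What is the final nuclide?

Start: (A, Z) = (224, 88).
After α: (220, 86).
After α: (216, 84).
After α: (212, 82).
After β⁻: (212, 83).
Z = 83 is bismuth.

Bi-212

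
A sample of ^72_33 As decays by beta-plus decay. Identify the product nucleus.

Ge-72

Beta-plus decay: mass number changes by +0, atomic number by -1.
A: 72 = 72; Z: 33 − 1 = 32.
Z = 32 is germanium, so the daughter is ^72_32 Ge.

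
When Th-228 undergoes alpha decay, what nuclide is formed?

Alpha decay: mass number changes by -4, atomic number by -2.
A: 228 − 4 = 224; Z: 90 − 2 = 88.
Z = 88 is radium, so the daughter is Ra-224.

Ra-224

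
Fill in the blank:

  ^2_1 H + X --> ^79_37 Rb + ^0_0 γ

Kr-77

Conserve mass number: 2 + A = 79 + 0, so A = 77.
Conserve atomic number: 1 + Z = 37 + 0, so Z = 36.
Z = 36 is krypton, so the species is ^77_36 Kr.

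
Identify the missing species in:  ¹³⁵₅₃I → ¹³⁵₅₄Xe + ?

Conserve mass number: 135 = 135 + A, so A = 0.
Conserve atomic number: 53 = 54 + Z, so Z = -1.
A = 0 and Z = -1 is ⁰₋₁e — a beta-minus particle.

beta-minus particle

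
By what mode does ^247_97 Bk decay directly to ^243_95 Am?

ΔA = 243 − 247 = -4; ΔZ = 95 − 97 = -2.
A drops by 4 and Z drops by 2 — the signature of alpha emission.

alpha decay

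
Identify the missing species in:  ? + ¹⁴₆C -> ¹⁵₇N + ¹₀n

Conserve mass number: A + 14 = 15 + 1, so A = 2.
Conserve atomic number: Z + 6 = 7 + 0, so Z = 1.
A = 2 and Z = 1 is ²₁H — a deuteron.

deuteron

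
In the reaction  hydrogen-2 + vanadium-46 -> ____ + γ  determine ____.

Conserve mass number: 2 + 46 = A + 0, so A = 48.
Conserve atomic number: 1 + 23 = Z + 0, so Z = 24.
Z = 24 is chromium, so the species is chromium-48.

Cr-48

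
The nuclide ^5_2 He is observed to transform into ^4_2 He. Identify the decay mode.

ΔA = 4 − 5 = -1; ΔZ = 2 − 2 = +0.
A drops by 1 with Z unchanged — a neutron was emitted.

neutron emission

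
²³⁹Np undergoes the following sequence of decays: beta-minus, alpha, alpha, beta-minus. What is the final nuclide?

Start: (A, Z) = (239, 93).
After β⁻: (239, 94).
After α: (235, 92).
After α: (231, 90).
After β⁻: (231, 91).
Z = 91 is protactinium.

Pa-231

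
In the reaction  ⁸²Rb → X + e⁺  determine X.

Kr-82

Conserve mass number: 82 = A + 0, so A = 82.
Conserve atomic number: 37 = Z + 1, so Z = 36.
Z = 36 is krypton, so the species is ⁸²Kr.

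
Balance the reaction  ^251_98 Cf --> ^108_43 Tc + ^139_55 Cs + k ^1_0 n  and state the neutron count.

4

Conserve mass number: 251 = 108 + 139 + k, so k = 251 − 247 = 4.
Check atomic number: 98 = 43 + 55 + 0 = 98. ✓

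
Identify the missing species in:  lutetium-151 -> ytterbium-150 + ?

Conserve mass number: 151 = 150 + A, so A = 1.
Conserve atomic number: 71 = 70 + Z, so Z = 1.
A = 1 and Z = 1 is hydrogen-1 — a proton.

proton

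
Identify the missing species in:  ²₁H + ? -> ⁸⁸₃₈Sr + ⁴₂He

Y-90

Conserve mass number: 2 + A = 88 + 4, so A = 90.
Conserve atomic number: 1 + Z = 38 + 2, so Z = 39.
Z = 39 is yttrium, so the species is ⁹⁰₃₉Y.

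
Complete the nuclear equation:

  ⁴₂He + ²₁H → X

Li-6

Conserve mass number: 4 + 2 = A, so A = 6.
Conserve atomic number: 2 + 1 = Z, so Z = 3.
Z = 3 is lithium, so the species is ⁶₃Li.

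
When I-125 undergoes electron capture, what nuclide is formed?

Electron capture: mass number changes by +0, atomic number by -1.
A: 125 = 125; Z: 53 − 1 = 52.
Z = 52 is tellurium, so the daughter is Te-125.

Te-125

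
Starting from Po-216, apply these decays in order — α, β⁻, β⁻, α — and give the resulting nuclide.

Pb-208

Start: (A, Z) = (216, 84).
After α: (212, 82).
After β⁻: (212, 83).
After β⁻: (212, 84).
After α: (208, 82).
Z = 82 is lead.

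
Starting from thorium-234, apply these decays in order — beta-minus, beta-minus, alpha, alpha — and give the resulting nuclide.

Ra-226

Start: (A, Z) = (234, 90).
After β⁻: (234, 91).
After β⁻: (234, 92).
After α: (230, 90).
After α: (226, 88).
Z = 88 is radium.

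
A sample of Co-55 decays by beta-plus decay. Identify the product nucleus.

Beta-plus decay: mass number changes by +0, atomic number by -1.
A: 55 = 55; Z: 27 − 1 = 26.
Z = 26 is iron, so the daughter is Fe-55.

Fe-55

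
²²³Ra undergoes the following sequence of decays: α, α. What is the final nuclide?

Start: (A, Z) = (223, 88).
After α: (219, 86).
After α: (215, 84).
Z = 84 is polonium.

Po-215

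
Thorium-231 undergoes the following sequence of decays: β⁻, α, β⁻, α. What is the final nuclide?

Start: (A, Z) = (231, 90).
After β⁻: (231, 91).
After α: (227, 89).
After β⁻: (227, 90).
After α: (223, 88).
Z = 88 is radium.

Ra-223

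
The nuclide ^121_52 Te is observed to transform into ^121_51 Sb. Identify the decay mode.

ΔA = 121 − 121 = 0; ΔZ = 51 − 52 = -1.
A is unchanged and Z drops by 1 — a proton has become a neutron (β⁺ emission or electron capture).

beta-plus decay or electron capture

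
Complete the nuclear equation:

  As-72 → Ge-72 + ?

positron

Conserve mass number: 72 = 72 + A, so A = 0.
Conserve atomic number: 33 = 32 + Z, so Z = 1.
A = 0 and Z = 1 is e⁺ — a positron.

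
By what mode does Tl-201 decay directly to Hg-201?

beta-plus decay or electron capture

ΔA = 201 − 201 = 0; ΔZ = 80 − 81 = -1.
A is unchanged and Z drops by 1 — a proton has become a neutron (β⁺ emission or electron capture).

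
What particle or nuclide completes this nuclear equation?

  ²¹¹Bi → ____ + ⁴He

Tl-207

Conserve mass number: 211 = A + 4, so A = 207.
Conserve atomic number: 83 = Z + 2, so Z = 81.
Z = 81 is thallium, so the species is ²⁰⁷Tl.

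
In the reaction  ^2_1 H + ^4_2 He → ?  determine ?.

Conserve mass number: 2 + 4 = A, so A = 6.
Conserve atomic number: 1 + 2 = Z, so Z = 3.
Z = 3 is lithium, so the species is ^6_3 Li.

Li-6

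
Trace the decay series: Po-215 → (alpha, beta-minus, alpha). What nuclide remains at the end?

Tl-207

Start: (A, Z) = (215, 84).
After α: (211, 82).
After β⁻: (211, 83).
After α: (207, 81).
Z = 81 is thallium.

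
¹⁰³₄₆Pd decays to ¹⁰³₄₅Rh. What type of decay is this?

ΔA = 103 − 103 = 0; ΔZ = 45 − 46 = -1.
A is unchanged and Z drops by 1 — a proton has become a neutron (β⁺ emission or electron capture).

beta-plus decay or electron capture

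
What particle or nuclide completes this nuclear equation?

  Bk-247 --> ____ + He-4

Conserve mass number: 247 = A + 4, so A = 243.
Conserve atomic number: 97 = Z + 2, so Z = 95.
Z = 95 is americium, so the species is Am-243.

Am-243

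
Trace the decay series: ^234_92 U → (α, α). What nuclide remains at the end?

Start: (A, Z) = (234, 92).
After α: (230, 90).
After α: (226, 88).
Z = 88 is radium.

Ra-226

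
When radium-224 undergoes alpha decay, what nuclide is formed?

Rn-220

Alpha decay: mass number changes by -4, atomic number by -2.
A: 224 − 4 = 220; Z: 88 − 2 = 86.
Z = 86 is radon, so the daughter is radon-220.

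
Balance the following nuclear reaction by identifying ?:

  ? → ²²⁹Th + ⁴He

Conserve mass number: A = 229 + 4, so A = 233.
Conserve atomic number: Z = 90 + 2, so Z = 92.
Z = 92 is uranium, so the species is ²³³U.

U-233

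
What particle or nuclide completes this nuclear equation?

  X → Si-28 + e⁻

Conserve mass number: A = 28 + 0, so A = 28.
Conserve atomic number: Z = 14 − 1, so Z = 13.
Z = 13 is aluminium, so the species is Al-28.

Al-28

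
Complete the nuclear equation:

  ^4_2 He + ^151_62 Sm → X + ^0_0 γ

Gd-155

Conserve mass number: 4 + 151 = A + 0, so A = 155.
Conserve atomic number: 2 + 62 = Z + 0, so Z = 64.
Z = 64 is gadolinium, so the species is ^155_64 Gd.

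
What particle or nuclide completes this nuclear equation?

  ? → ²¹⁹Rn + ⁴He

Conserve mass number: A = 219 + 4, so A = 223.
Conserve atomic number: Z = 86 + 2, so Z = 88.
Z = 88 is radium, so the species is ²²³Ra.

Ra-223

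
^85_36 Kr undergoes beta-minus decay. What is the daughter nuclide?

Rb-85

Beta-minus decay: mass number changes by +0, atomic number by +1.
A: 85 = 85; Z: 36 + 1 = 37.
Z = 37 is rubidium, so the daughter is ^85_37 Rb.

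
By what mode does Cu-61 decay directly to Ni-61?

ΔA = 61 − 61 = 0; ΔZ = 28 − 29 = -1.
A is unchanged and Z drops by 1 — a proton has become a neutron (β⁺ emission or electron capture).

beta-plus decay or electron capture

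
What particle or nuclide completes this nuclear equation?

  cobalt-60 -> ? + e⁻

Ni-60

Conserve mass number: 60 = A + 0, so A = 60.
Conserve atomic number: 27 = Z − 1, so Z = 28.
Z = 28 is nickel, so the species is nickel-60.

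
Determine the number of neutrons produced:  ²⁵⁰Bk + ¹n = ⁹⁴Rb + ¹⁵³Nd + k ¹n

4

Conserve mass number: 251 = 94 + 153 + k, so k = 251 − 247 = 4.
Check atomic number: 97 = 37 + 60 + 0 = 97. ✓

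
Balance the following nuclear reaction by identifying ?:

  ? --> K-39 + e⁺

Ca-39

Conserve mass number: A = 39 + 0, so A = 39.
Conserve atomic number: Z = 19 + 1, so Z = 20.
Z = 20 is calcium, so the species is Ca-39.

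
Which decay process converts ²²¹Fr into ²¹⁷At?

ΔA = 217 − 221 = -4; ΔZ = 85 − 87 = -2.
A drops by 4 and Z drops by 2 — the signature of alpha emission.

alpha decay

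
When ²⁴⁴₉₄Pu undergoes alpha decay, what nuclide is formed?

U-240

Alpha decay: mass number changes by -4, atomic number by -2.
A: 244 − 4 = 240; Z: 94 − 2 = 92.
Z = 92 is uranium, so the daughter is ²⁴⁰₉₂U.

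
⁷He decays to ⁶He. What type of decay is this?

ΔA = 6 − 7 = -1; ΔZ = 2 − 2 = +0.
A drops by 1 with Z unchanged — a neutron was emitted.

neutron emission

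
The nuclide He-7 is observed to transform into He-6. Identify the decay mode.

neutron emission

ΔA = 6 − 7 = -1; ΔZ = 2 − 2 = +0.
A drops by 1 with Z unchanged — a neutron was emitted.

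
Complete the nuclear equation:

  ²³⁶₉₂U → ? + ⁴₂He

Conserve mass number: 236 = A + 4, so A = 232.
Conserve atomic number: 92 = Z + 2, so Z = 90.
Z = 90 is thorium, so the species is ²³²₉₀Th.

Th-232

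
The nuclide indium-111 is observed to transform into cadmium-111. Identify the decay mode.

ΔA = 111 − 111 = 0; ΔZ = 48 − 49 = -1.
A is unchanged and Z drops by 1 — a proton has become a neutron (β⁺ emission or electron capture).

beta-plus decay or electron capture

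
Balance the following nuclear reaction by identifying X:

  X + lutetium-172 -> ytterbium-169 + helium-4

proton

Conserve mass number: A + 172 = 169 + 4, so A = 1.
Conserve atomic number: Z + 71 = 70 + 2, so Z = 1.
A = 1 and Z = 1 is hydrogen-1 — a proton.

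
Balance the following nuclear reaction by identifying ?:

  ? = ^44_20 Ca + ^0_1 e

Sc-44

Conserve mass number: A = 44 + 0, so A = 44.
Conserve atomic number: Z = 20 + 1, so Z = 21.
Z = 21 is scandium, so the species is ^44_21 Sc.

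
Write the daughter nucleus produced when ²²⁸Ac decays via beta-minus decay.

Beta-minus decay: mass number changes by +0, atomic number by +1.
A: 228 = 228; Z: 89 + 1 = 90.
Z = 90 is thorium, so the daughter is ²²⁸Th.

Th-228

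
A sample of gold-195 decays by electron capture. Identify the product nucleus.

Electron capture: mass number changes by +0, atomic number by -1.
A: 195 = 195; Z: 79 − 1 = 78.
Z = 78 is platinum, so the daughter is platinum-195.

Pt-195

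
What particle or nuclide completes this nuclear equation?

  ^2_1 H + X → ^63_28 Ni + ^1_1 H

Conserve mass number: 2 + A = 63 + 1, so A = 62.
Conserve atomic number: 1 + Z = 28 + 1, so Z = 28.
Z = 28 is nickel, so the species is ^62_28 Ni.

Ni-62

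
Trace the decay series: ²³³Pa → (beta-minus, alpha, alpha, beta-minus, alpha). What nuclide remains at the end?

Start: (A, Z) = (233, 91).
After β⁻: (233, 92).
After α: (229, 90).
After α: (225, 88).
After β⁻: (225, 89).
After α: (221, 87).
Z = 87 is francium.

Fr-221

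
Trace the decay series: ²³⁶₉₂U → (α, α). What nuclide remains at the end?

Start: (A, Z) = (236, 92).
After α: (232, 90).
After α: (228, 88).
Z = 88 is radium.

Ra-228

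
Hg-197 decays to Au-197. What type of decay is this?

beta-plus decay or electron capture

ΔA = 197 − 197 = 0; ΔZ = 79 − 80 = -1.
A is unchanged and Z drops by 1 — a proton has become a neutron (β⁺ emission or electron capture).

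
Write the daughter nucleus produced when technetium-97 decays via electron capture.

Mo-97

Electron capture: mass number changes by +0, atomic number by -1.
A: 97 = 97; Z: 43 − 1 = 42.
Z = 42 is molybdenum, so the daughter is molybdenum-97.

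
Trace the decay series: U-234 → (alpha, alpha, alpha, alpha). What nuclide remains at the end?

Po-218

Start: (A, Z) = (234, 92).
After α: (230, 90).
After α: (226, 88).
After α: (222, 86).
After α: (218, 84).
Z = 84 is polonium.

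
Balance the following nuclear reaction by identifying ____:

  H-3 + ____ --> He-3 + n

Conserve mass number: 3 + A = 3 + 1, so A = 1.
Conserve atomic number: 1 + Z = 2 + 0, so Z = 1.
A = 1 and Z = 1 is H-1 — a proton.

proton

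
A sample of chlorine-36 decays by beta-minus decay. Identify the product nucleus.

Beta-minus decay: mass number changes by +0, atomic number by +1.
A: 36 = 36; Z: 17 + 1 = 18.
Z = 18 is argon, so the daughter is argon-36.

Ar-36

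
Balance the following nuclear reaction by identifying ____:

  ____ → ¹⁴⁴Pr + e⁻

Conserve mass number: A = 144 + 0, so A = 144.
Conserve atomic number: Z = 59 − 1, so Z = 58.
Z = 58 is cerium, so the species is ¹⁴⁴Ce.

Ce-144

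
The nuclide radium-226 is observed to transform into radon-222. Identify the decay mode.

alpha decay

ΔA = 222 − 226 = -4; ΔZ = 86 − 88 = -2.
A drops by 4 and Z drops by 2 — the signature of alpha emission.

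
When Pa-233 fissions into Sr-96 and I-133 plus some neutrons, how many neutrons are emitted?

Conserve mass number: 233 = 96 + 133 + k, so k = 233 − 229 = 4.
Check atomic number: 91 = 38 + 53 + 0 = 91. ✓

4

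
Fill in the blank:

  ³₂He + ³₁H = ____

Li-6

Conserve mass number: 3 + 3 = A, so A = 6.
Conserve atomic number: 2 + 1 = Z, so Z = 3.
Z = 3 is lithium, so the species is ⁶₃Li.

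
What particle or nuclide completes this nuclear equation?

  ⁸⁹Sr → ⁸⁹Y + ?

Conserve mass number: 89 = 89 + A, so A = 0.
Conserve atomic number: 38 = 39 + Z, so Z = -1.
A = 0 and Z = -1 is e⁻ — a beta-minus particle.

beta-minus particle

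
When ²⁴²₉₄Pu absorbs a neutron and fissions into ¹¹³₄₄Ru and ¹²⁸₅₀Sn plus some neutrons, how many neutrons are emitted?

Conserve mass number: 243 = 113 + 128 + k, so k = 243 − 241 = 2.
Check atomic number: 94 = 44 + 50 + 0 = 94. ✓

2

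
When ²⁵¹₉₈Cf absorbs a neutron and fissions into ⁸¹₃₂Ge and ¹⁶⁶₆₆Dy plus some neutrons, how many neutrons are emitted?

Conserve mass number: 252 = 81 + 166 + k, so k = 252 − 247 = 5.
Check atomic number: 98 = 32 + 66 + 0 = 98. ✓

5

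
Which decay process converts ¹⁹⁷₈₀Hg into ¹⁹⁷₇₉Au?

ΔA = 197 − 197 = 0; ΔZ = 79 − 80 = -1.
A is unchanged and Z drops by 1 — a proton has become a neutron (β⁺ emission or electron capture).

beta-plus decay or electron capture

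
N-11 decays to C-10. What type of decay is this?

ΔA = 10 − 11 = -1; ΔZ = 6 − 7 = -1.
A drops by 1 and Z drops by 1 — a proton was emitted.

proton emission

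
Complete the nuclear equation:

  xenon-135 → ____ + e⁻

Cs-135

Conserve mass number: 135 = A + 0, so A = 135.
Conserve atomic number: 54 = Z − 1, so Z = 55.
Z = 55 is caesium, so the species is caesium-135.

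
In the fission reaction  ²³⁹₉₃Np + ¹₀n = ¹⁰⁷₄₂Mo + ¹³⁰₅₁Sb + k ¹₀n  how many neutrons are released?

Conserve mass number: 240 = 107 + 130 + k, so k = 240 − 237 = 3.
Check atomic number: 93 = 42 + 51 + 0 = 93. ✓

3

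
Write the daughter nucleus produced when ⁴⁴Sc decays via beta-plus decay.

Beta-plus decay: mass number changes by +0, atomic number by -1.
A: 44 = 44; Z: 21 − 1 = 20.
Z = 20 is calcium, so the daughter is ⁴⁴Ca.

Ca-44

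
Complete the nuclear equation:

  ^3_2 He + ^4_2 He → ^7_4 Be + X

gamma ray

Conserve mass number: 3 + 4 = 7 + A, so A = 0.
Conserve atomic number: 2 + 2 = 4 + Z, so Z = 0.
A = 0 and Z = 0 is ^0_0 γ — a gamma ray.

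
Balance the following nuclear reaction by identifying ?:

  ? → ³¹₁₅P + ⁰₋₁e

Conserve mass number: A = 31 + 0, so A = 31.
Conserve atomic number: Z = 15 − 1, so Z = 14.
Z = 14 is silicon, so the species is ³¹₁₄Si.

Si-31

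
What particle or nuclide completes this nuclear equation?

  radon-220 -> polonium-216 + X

alpha particle

Conserve mass number: 220 = 216 + A, so A = 4.
Conserve atomic number: 86 = 84 + Z, so Z = 2.
A = 4 and Z = 2 is helium-4 — an alpha particle.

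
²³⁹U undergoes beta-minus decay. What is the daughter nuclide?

Np-239

Beta-minus decay: mass number changes by +0, atomic number by +1.
A: 239 = 239; Z: 92 + 1 = 93.
Z = 93 is neptunium, so the daughter is ²³⁹Np.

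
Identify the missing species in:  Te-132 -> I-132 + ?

Conserve mass number: 132 = 132 + A, so A = 0.
Conserve atomic number: 52 = 53 + Z, so Z = -1.
A = 0 and Z = -1 is e⁻ — a beta-minus particle.

beta-minus particle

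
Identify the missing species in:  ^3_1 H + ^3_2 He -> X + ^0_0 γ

Conserve mass number: 3 + 3 = A + 0, so A = 6.
Conserve atomic number: 1 + 2 = Z + 0, so Z = 3.
Z = 3 is lithium, so the species is ^6_3 Li.

Li-6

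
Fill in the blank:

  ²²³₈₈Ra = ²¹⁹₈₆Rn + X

Conserve mass number: 223 = 219 + A, so A = 4.
Conserve atomic number: 88 = 86 + Z, so Z = 2.
A = 4 and Z = 2 is ⁴₂He — an alpha particle.

alpha particle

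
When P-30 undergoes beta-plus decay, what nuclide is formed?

Beta-plus decay: mass number changes by +0, atomic number by -1.
A: 30 = 30; Z: 15 − 1 = 14.
Z = 14 is silicon, so the daughter is Si-30.

Si-30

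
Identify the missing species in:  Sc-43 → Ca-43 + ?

Conserve mass number: 43 = 43 + A, so A = 0.
Conserve atomic number: 21 = 20 + Z, so Z = 1.
A = 0 and Z = 1 is e⁺ — a positron.

positron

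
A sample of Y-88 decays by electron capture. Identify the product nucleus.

Electron capture: mass number changes by +0, atomic number by -1.
A: 88 = 88; Z: 39 − 1 = 38.
Z = 38 is strontium, so the daughter is Sr-88.

Sr-88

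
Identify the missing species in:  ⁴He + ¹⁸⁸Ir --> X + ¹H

Conserve mass number: 4 + 188 = A + 1, so A = 191.
Conserve atomic number: 2 + 77 = Z + 1, so Z = 78.
Z = 78 is platinum, so the species is ¹⁹¹Pt.

Pt-191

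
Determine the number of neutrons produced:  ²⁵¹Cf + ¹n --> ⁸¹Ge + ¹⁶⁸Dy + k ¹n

Conserve mass number: 252 = 81 + 168 + k, so k = 252 − 249 = 3.
Check atomic number: 98 = 32 + 66 + 0 = 98. ✓

3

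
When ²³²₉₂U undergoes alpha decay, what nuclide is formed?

Alpha decay: mass number changes by -4, atomic number by -2.
A: 232 − 4 = 228; Z: 92 − 2 = 90.
Z = 90 is thorium, so the daughter is ²²⁸₉₀Th.

Th-228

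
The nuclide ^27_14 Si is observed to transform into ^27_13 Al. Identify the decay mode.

beta-plus decay or electron capture

ΔA = 27 − 27 = 0; ΔZ = 13 − 14 = -1.
A is unchanged and Z drops by 1 — a proton has become a neutron (β⁺ emission or electron capture).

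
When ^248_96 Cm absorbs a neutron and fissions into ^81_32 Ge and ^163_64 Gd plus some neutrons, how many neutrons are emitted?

Conserve mass number: 249 = 81 + 163 + k, so k = 249 − 244 = 5.
Check atomic number: 96 = 32 + 64 + 0 = 96. ✓

5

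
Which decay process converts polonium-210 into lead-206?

alpha decay

ΔA = 206 − 210 = -4; ΔZ = 82 − 84 = -2.
A drops by 4 and Z drops by 2 — the signature of alpha emission.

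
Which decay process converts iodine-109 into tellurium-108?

ΔA = 108 − 109 = -1; ΔZ = 52 − 53 = -1.
A drops by 1 and Z drops by 1 — a proton was emitted.

proton emission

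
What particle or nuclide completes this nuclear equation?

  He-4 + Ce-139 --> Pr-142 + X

Conserve mass number: 4 + 139 = 142 + A, so A = 1.
Conserve atomic number: 2 + 58 = 59 + Z, so Z = 1.
A = 1 and Z = 1 is H-1 — a proton.

proton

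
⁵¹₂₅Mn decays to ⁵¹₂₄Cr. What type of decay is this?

beta-plus decay or electron capture

ΔA = 51 − 51 = 0; ΔZ = 24 − 25 = -1.
A is unchanged and Z drops by 1 — a proton has become a neutron (β⁺ emission or electron capture).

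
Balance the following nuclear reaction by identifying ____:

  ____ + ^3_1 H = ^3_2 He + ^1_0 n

Conserve mass number: A + 3 = 3 + 1, so A = 1.
Conserve atomic number: Z + 1 = 2 + 0, so Z = 1.
A = 1 and Z = 1 is ^1_1 H — a proton.

proton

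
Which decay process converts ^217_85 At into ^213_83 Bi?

alpha decay

ΔA = 213 − 217 = -4; ΔZ = 83 − 85 = -2.
A drops by 4 and Z drops by 2 — the signature of alpha emission.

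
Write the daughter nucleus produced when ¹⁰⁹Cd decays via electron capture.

Electron capture: mass number changes by +0, atomic number by -1.
A: 109 = 109; Z: 48 − 1 = 47.
Z = 47 is silver, so the daughter is ¹⁰⁹Ag.

Ag-109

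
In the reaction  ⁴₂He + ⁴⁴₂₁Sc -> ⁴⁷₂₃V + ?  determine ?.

Conserve mass number: 4 + 44 = 47 + A, so A = 1.
Conserve atomic number: 2 + 21 = 23 + Z, so Z = 0.
A = 1 and Z = 0 is ¹₀n — a neutron.

neutron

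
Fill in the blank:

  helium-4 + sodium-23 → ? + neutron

Al-26

Conserve mass number: 4 + 23 = A + 1, so A = 26.
Conserve atomic number: 2 + 11 = Z + 0, so Z = 13.
Z = 13 is aluminium, so the species is aluminium-26.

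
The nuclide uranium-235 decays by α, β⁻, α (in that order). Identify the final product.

Ac-227

Start: (A, Z) = (235, 92).
After α: (231, 90).
After β⁻: (231, 91).
After α: (227, 89).
Z = 89 is actinium.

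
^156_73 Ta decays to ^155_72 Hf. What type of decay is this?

proton emission

ΔA = 155 − 156 = -1; ΔZ = 72 − 73 = -1.
A drops by 1 and Z drops by 1 — a proton was emitted.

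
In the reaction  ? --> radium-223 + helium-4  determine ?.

Conserve mass number: A = 223 + 4, so A = 227.
Conserve atomic number: Z = 88 + 2, so Z = 90.
Z = 90 is thorium, so the species is thorium-227.

Th-227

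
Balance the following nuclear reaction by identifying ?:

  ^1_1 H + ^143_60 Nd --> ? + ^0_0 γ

Pm-144

Conserve mass number: 1 + 143 = A + 0, so A = 144.
Conserve atomic number: 1 + 60 = Z + 0, so Z = 61.
Z = 61 is promethium, so the species is ^144_61 Pm.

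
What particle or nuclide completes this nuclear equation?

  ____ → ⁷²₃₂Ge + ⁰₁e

Conserve mass number: A = 72 + 0, so A = 72.
Conserve atomic number: Z = 32 + 1, so Z = 33.
Z = 33 is arsenic, so the species is ⁷²₃₃As.

As-72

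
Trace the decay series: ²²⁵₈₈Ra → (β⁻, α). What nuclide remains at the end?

Start: (A, Z) = (225, 88).
After β⁻: (225, 89).
After α: (221, 87).
Z = 87 is francium.

Fr-221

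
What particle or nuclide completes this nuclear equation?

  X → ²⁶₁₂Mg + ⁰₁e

Conserve mass number: A = 26 + 0, so A = 26.
Conserve atomic number: Z = 12 + 1, so Z = 13.
Z = 13 is aluminium, so the species is ²⁶₁₃Al.

Al-26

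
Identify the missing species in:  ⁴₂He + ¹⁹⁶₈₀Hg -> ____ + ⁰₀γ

Conserve mass number: 4 + 196 = A + 0, so A = 200.
Conserve atomic number: 2 + 80 = Z + 0, so Z = 82.
Z = 82 is lead, so the species is ²⁰⁰₈₂Pb.

Pb-200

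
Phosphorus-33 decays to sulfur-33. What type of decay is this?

beta-minus decay

ΔA = 33 − 33 = 0; ΔZ = 16 − 15 = +1.
A is unchanged and Z rises by 1 — a neutron has become a proton (β⁻ decay).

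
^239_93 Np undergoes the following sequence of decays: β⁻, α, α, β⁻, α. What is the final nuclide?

Start: (A, Z) = (239, 93).
After β⁻: (239, 94).
After α: (235, 92).
After α: (231, 90).
After β⁻: (231, 91).
After α: (227, 89).
Z = 89 is actinium.

Ac-227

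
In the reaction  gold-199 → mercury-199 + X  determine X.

beta-minus particle

Conserve mass number: 199 = 199 + A, so A = 0.
Conserve atomic number: 79 = 80 + Z, so Z = -1.
A = 0 and Z = -1 is e⁻ — a beta-minus particle.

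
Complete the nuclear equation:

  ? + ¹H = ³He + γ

deuteron

Conserve mass number: A + 1 = 3 + 0, so A = 2.
Conserve atomic number: Z + 1 = 2 + 0, so Z = 1.
A = 2 and Z = 1 is ²H — a deuteron.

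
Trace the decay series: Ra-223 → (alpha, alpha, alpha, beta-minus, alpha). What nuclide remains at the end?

Start: (A, Z) = (223, 88).
After α: (219, 86).
After α: (215, 84).
After α: (211, 82).
After β⁻: (211, 83).
After α: (207, 81).
Z = 81 is thallium.

Tl-207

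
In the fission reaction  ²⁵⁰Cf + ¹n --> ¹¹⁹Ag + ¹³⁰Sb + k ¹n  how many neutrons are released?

Conserve mass number: 251 = 119 + 130 + k, so k = 251 − 249 = 2.
Check atomic number: 98 = 47 + 51 + 0 = 98. ✓

2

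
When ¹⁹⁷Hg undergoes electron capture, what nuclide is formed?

Electron capture: mass number changes by +0, atomic number by -1.
A: 197 = 197; Z: 80 − 1 = 79.
Z = 79 is gold, so the daughter is ¹⁹⁷Au.

Au-197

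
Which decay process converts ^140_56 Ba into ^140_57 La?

beta-minus decay

ΔA = 140 − 140 = 0; ΔZ = 57 − 56 = +1.
A is unchanged and Z rises by 1 — a neutron has become a proton (β⁻ decay).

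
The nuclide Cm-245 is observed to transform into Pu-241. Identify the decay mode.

ΔA = 241 − 245 = -4; ΔZ = 94 − 96 = -2.
A drops by 4 and Z drops by 2 — the signature of alpha emission.

alpha decay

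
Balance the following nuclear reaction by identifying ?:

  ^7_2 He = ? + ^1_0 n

Conserve mass number: 7 = A + 1, so A = 6.
Conserve atomic number: 2 = Z + 0, so Z = 2.
Z = 2 is helium, so the species is ^6_2 He.

He-6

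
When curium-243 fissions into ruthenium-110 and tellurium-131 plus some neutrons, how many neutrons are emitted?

2

Conserve mass number: 243 = 110 + 131 + k, so k = 243 − 241 = 2.
Check atomic number: 96 = 44 + 52 + 0 = 96. ✓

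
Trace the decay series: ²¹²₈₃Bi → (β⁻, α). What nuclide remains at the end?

Pb-208

Start: (A, Z) = (212, 83).
After β⁻: (212, 84).
After α: (208, 82).
Z = 82 is lead.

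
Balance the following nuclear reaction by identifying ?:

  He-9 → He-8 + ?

Conserve mass number: 9 = 8 + A, so A = 1.
Conserve atomic number: 2 = 2 + Z, so Z = 0.
A = 1 and Z = 0 is n — a neutron.

neutron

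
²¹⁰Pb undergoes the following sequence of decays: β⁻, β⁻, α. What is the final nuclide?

Pb-206

Start: (A, Z) = (210, 82).
After β⁻: (210, 83).
After β⁻: (210, 84).
After α: (206, 82).
Z = 82 is lead.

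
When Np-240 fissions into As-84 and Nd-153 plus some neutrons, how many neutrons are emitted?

Conserve mass number: 240 = 84 + 153 + k, so k = 240 − 237 = 3.
Check atomic number: 93 = 33 + 60 + 0 = 93. ✓

3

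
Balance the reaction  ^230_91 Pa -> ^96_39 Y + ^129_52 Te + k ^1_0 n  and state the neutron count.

Conserve mass number: 230 = 96 + 129 + k, so k = 230 − 225 = 5.
Check atomic number: 91 = 39 + 52 + 0 = 91. ✓

5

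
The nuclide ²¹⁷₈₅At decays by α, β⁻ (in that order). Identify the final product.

Po-213

Start: (A, Z) = (217, 85).
After α: (213, 83).
After β⁻: (213, 84).
Z = 84 is polonium.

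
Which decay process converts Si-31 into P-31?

beta-minus decay

ΔA = 31 − 31 = 0; ΔZ = 15 − 14 = +1.
A is unchanged and Z rises by 1 — a neutron has become a proton (β⁻ decay).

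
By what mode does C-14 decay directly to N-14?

beta-minus decay

ΔA = 14 − 14 = 0; ΔZ = 7 − 6 = +1.
A is unchanged and Z rises by 1 — a neutron has become a proton (β⁻ decay).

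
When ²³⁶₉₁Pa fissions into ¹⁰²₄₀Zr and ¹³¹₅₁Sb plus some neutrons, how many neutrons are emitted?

3

Conserve mass number: 236 = 102 + 131 + k, so k = 236 − 233 = 3.
Check atomic number: 91 = 40 + 51 + 0 = 91. ✓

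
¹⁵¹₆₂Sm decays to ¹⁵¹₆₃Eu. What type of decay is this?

ΔA = 151 − 151 = 0; ΔZ = 63 − 62 = +1.
A is unchanged and Z rises by 1 — a neutron has become a proton (β⁻ decay).

beta-minus decay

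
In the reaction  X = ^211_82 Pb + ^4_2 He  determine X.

Conserve mass number: A = 211 + 4, so A = 215.
Conserve atomic number: Z = 82 + 2, so Z = 84.
Z = 84 is polonium, so the species is ^215_84 Po.

Po-215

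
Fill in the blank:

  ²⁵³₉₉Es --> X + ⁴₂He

Conserve mass number: 253 = A + 4, so A = 249.
Conserve atomic number: 99 = Z + 2, so Z = 97.
Z = 97 is berkelium, so the species is ²⁴⁹₉₇Bk.

Bk-249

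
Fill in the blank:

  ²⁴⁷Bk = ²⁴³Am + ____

alpha particle

Conserve mass number: 247 = 243 + A, so A = 4.
Conserve atomic number: 97 = 95 + Z, so Z = 2.
A = 4 and Z = 2 is ⁴He — an alpha particle.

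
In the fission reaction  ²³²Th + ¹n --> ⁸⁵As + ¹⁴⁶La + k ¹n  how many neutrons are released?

Conserve mass number: 233 = 85 + 146 + k, so k = 233 − 231 = 2.
Check atomic number: 90 = 33 + 57 + 0 = 90. ✓

2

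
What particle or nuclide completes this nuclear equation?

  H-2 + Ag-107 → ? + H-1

Ag-108

Conserve mass number: 2 + 107 = A + 1, so A = 108.
Conserve atomic number: 1 + 47 = Z + 1, so Z = 47.
Z = 47 is silver, so the species is Ag-108.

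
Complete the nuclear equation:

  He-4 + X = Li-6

Conserve mass number: 4 + A = 6, so A = 2.
Conserve atomic number: 2 + Z = 3, so Z = 1.
A = 2 and Z = 1 is H-2 — a deuteron.

deuteron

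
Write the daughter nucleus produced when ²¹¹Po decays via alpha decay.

Pb-207

Alpha decay: mass number changes by -4, atomic number by -2.
A: 211 − 4 = 207; Z: 84 − 2 = 82.
Z = 82 is lead, so the daughter is ²⁰⁷Pb.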